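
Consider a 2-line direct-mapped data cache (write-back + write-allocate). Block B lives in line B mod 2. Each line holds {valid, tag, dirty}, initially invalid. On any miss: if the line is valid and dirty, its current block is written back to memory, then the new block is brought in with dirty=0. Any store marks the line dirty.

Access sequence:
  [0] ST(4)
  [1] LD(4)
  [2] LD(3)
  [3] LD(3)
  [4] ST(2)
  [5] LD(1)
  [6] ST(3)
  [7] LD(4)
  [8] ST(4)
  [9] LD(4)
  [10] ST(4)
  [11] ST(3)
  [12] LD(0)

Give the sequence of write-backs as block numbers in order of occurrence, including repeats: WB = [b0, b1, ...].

0: W B4 → L0 miss [D]
1: R B4 → L0 hit [D]
2: R B3 → L1 miss [-]
3: R B3 → L1 hit [-]
4: W B2 → L0 miss wb→B4 [D]
5: R B1 → L1 miss [-]
6: W B3 → L1 miss [D]
7: R B4 → L0 miss wb→B2 [-]
8: W B4 → L0 hit [D]
9: R B4 → L0 hit [D]
10: W B4 → L0 hit [D]
11: W B3 → L1 hit [D]
12: R B0 → L0 miss wb→B4 [-]

WB = [4, 2, 4]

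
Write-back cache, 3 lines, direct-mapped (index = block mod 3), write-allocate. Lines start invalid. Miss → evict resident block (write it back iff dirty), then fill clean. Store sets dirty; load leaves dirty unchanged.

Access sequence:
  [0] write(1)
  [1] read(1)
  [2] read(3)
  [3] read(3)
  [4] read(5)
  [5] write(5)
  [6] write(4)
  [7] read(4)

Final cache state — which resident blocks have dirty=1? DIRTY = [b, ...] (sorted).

0: W B1 -> L1 miss  d=D]
1: R B1 -> L1 hit  d=D]
2: R B3 -> L0 miss  d=-]
3: R B3 -> L0 hit  d=-]
4: R B5 -> L2 miss  d=-]
5: W B5 -> L2 hit  d=D]
6: W B4 -> L1 miss wb->B1  d=D]
7: R B4 -> L1 hit  d=D]

DIRTY = [4, 5]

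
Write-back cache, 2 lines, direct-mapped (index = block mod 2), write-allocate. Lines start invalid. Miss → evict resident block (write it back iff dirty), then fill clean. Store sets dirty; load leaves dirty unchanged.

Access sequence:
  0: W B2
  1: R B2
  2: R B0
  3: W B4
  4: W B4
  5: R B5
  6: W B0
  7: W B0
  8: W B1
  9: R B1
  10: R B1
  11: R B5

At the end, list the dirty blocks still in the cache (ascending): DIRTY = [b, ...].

0: W B2 → L0 miss [D]
1: R B2 → L0 hit [D]
2: R B0 → L0 miss wb→B2 [-]
3: W B4 → L0 miss [D]
4: W B4 → L0 hit [D]
5: R B5 → L1 miss [-]
6: W B0 → L0 miss wb→B4 [D]
7: W B0 → L0 hit [D]
8: W B1 → L1 miss [D]
9: R B1 → L1 hit [D]
10: R B1 → L1 hit [D]
11: R B5 → L1 miss wb→B1 [-]

DIRTY = [0]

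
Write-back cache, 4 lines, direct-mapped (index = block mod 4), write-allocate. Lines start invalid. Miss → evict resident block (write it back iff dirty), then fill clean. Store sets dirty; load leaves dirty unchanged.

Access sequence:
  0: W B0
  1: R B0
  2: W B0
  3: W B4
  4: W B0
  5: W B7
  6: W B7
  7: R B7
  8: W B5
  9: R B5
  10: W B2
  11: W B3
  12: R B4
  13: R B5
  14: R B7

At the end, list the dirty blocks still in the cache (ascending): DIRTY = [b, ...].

DIRTY = [2, 5]

0: W B0 -> L0 miss  d=D]
1: R B0 -> L0 hit  d=D]
2: W B0 -> L0 hit  d=D]
3: W B4 -> L0 miss wb->B0  d=D]
4: W B0 -> L0 miss wb->B4  d=D]
5: W B7 -> L3 miss  d=D]
6: W B7 -> L3 hit  d=D]
7: R B7 -> L3 hit  d=D]
8: W B5 -> L1 miss  d=D]
9: R B5 -> L1 hit  d=D]
10: W B2 -> L2 miss  d=D]
11: W B3 -> L3 miss wb->B7  d=D]
12: R B4 -> L0 miss wb->B0  d=-]
13: R B5 -> L1 hit  d=D]
14: R B7 -> L3 miss wb->B3  d=-]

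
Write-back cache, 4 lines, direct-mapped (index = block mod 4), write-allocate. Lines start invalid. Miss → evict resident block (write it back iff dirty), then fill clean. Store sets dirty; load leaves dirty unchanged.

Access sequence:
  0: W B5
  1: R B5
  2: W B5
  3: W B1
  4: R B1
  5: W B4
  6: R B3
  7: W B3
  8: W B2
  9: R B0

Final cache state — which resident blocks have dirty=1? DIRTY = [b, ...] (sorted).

0: W B5 -> L1 miss  d=D]
1: R B5 -> L1 hit  d=D]
2: W B5 -> L1 hit  d=D]
3: W B1 -> L1 miss wb->B5  d=D]
4: R B1 -> L1 hit  d=D]
5: W B4 -> L0 miss  d=D]
6: R B3 -> L3 miss  d=-]
7: W B3 -> L3 hit  d=D]
8: W B2 -> L2 miss  d=D]
9: R B0 -> L0 miss wb->B4  d=-]

DIRTY = [1, 2, 3]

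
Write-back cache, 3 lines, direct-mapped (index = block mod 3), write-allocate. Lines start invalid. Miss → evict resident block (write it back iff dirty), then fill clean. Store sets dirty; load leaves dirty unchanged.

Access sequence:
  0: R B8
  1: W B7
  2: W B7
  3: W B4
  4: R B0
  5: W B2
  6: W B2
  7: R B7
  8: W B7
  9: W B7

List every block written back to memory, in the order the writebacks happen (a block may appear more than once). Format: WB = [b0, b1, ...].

WB = [7, 4]

0: R B8 → L2 miss [-]
1: W B7 → L1 miss [D]
2: W B7 → L1 hit [D]
3: W B4 → L1 miss wb→B7 [D]
4: R B0 → L0 miss [-]
5: W B2 → L2 miss [D]
6: W B2 → L2 hit [D]
7: R B7 → L1 miss wb→B4 [-]
8: W B7 → L1 hit [D]
9: W B7 → L1 hit [D]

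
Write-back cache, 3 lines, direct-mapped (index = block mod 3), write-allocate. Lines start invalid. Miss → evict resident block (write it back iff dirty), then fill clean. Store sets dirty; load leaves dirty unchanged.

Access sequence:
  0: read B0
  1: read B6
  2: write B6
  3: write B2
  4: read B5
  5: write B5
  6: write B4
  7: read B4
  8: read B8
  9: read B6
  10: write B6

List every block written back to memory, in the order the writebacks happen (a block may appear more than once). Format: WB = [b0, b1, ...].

0: R B0 → L0 miss [-]
1: R B6 → L0 miss [-]
2: W B6 → L0 hit [D]
3: W B2 → L2 miss [D]
4: R B5 → L2 miss wb→B2 [-]
5: W B5 → L2 hit [D]
6: W B4 → L1 miss [D]
7: R B4 → L1 hit [D]
8: R B8 → L2 miss wb→B5 [-]
9: R B6 → L0 hit [D]
10: W B6 → L0 hit [D]

WB = [2, 5]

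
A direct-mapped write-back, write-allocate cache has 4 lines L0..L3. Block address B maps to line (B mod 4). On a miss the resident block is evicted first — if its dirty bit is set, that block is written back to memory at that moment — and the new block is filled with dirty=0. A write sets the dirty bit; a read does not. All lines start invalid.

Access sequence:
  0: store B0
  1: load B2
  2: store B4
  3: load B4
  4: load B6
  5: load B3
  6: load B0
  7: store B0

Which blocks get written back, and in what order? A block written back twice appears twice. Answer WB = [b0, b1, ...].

WB = [0, 4]

  0 | W B0 → L0 miss [D]
  1 | R B2 → L2 miss [-]
  2 | W B4 → L0 miss wb→B0 [D]
  3 | R B4 → L0 hit [D]
  4 | R B6 → L2 miss [-]
  5 | R B3 → L3 miss [-]
  6 | R B0 → L0 miss wb→B4 [-]
  7 | W B0 → L0 hit [D]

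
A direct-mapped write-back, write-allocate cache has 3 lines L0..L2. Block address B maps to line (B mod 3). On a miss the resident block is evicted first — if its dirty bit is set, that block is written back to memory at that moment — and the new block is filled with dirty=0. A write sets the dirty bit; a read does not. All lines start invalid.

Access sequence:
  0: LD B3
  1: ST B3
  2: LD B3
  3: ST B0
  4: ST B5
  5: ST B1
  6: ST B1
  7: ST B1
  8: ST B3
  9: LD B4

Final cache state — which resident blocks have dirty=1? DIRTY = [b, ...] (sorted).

DIRTY = [3, 5]

0: R B3 -> L0 miss  d=-]
1: W B3 -> L0 hit  d=D]
2: R B3 -> L0 hit  d=D]
3: W B0 -> L0 miss wb->B3  d=D]
4: W B5 -> L2 miss  d=D]
5: W B1 -> L1 miss  d=D]
6: W B1 -> L1 hit  d=D]
7: W B1 -> L1 hit  d=D]
8: W B3 -> L0 miss wb->B0  d=D]
9: R B4 -> L1 miss wb->B1  d=-]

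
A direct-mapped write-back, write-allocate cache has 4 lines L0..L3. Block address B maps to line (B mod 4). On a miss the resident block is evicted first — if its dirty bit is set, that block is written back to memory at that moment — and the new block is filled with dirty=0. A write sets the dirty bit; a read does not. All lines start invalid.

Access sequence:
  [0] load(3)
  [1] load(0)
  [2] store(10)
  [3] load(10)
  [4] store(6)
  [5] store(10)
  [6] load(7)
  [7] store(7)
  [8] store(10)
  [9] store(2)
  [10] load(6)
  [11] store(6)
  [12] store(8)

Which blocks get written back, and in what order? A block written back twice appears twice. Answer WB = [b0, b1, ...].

WB = [10, 6, 10, 2]

  0 | R B3 → L3 miss [-]
  1 | R B0 → L0 miss [-]
  2 | W B10 → L2 miss [D]
  3 | R B10 → L2 hit [D]
  4 | W B6 → L2 miss wb→B10 [D]
  5 | W B10 → L2 miss wb→B6 [D]
  6 | R B7 → L3 miss [-]
  7 | W B7 → L3 hit [D]
  8 | W B10 → L2 hit [D]
  9 | W B2 → L2 miss wb→B10 [D]
  10 | R B6 → L2 miss wb→B2 [-]
  11 | W B6 → L2 hit [D]
  12 | W B8 → L0 miss [D]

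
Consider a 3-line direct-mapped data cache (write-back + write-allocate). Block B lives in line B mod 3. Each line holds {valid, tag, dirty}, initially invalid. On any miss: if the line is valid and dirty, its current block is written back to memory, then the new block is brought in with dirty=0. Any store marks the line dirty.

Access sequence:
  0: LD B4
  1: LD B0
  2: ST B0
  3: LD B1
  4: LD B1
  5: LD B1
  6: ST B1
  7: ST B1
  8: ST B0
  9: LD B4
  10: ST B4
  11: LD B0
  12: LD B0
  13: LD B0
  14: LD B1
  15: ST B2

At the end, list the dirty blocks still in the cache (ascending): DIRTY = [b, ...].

DIRTY = [0, 2]

  0 | R B4 → L1 miss [-]
  1 | R B0 → L0 miss [-]
  2 | W B0 → L0 hit [D]
  3 | R B1 → L1 miss [-]
  4 | R B1 → L1 hit [-]
  5 | R B1 → L1 hit [-]
  6 | W B1 → L1 hit [D]
  7 | W B1 → L1 hit [D]
  8 | W B0 → L0 hit [D]
  9 | R B4 → L1 miss wb→B1 [-]
  10 | W B4 → L1 hit [D]
  11 | R B0 → L0 hit [D]
  12 | R B0 → L0 hit [D]
  13 | R B0 → L0 hit [D]
  14 | R B1 → L1 miss wb→B4 [-]
  15 | W B2 → L2 miss [D]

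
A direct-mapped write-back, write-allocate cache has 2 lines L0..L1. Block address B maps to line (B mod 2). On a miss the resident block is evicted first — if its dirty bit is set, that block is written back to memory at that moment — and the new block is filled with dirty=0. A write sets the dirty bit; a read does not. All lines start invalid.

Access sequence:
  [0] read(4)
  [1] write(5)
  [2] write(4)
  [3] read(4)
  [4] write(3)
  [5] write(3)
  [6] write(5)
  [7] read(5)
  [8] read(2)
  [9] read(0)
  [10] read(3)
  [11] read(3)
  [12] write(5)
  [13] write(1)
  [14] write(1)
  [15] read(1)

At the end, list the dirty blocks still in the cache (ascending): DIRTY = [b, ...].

0: R B4 -> L0 miss  d=-]
1: W B5 -> L1 miss  d=D]
2: W B4 -> L0 hit  d=D]
3: R B4 -> L0 hit  d=D]
4: W B3 -> L1 miss wb->B5  d=D]
5: W B3 -> L1 hit  d=D]
6: W B5 -> L1 miss wb->B3  d=D]
7: R B5 -> L1 hit  d=D]
8: R B2 -> L0 miss wb->B4  d=-]
9: R B0 -> L0 miss  d=-]
10: R B3 -> L1 miss wb->B5  d=-]
11: R B3 -> L1 hit  d=-]
12: W B5 -> L1 miss  d=D]
13: W B1 -> L1 miss wb->B5  d=D]
14: W B1 -> L1 hit  d=D]
15: R B1 -> L1 hit  d=D]

DIRTY = [1]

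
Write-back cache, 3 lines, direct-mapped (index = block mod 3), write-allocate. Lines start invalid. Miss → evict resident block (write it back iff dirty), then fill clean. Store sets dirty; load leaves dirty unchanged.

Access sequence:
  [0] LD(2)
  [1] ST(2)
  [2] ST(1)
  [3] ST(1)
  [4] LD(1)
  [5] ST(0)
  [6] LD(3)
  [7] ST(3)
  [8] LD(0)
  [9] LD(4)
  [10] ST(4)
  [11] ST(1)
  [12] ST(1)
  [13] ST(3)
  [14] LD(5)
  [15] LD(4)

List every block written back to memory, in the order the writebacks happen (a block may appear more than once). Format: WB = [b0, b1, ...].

WB = [0, 3, 1, 4, 2, 1]

0: R B2 -> L2 miss  d=-]
1: W B2 -> L2 hit  d=D]
2: W B1 -> L1 miss  d=D]
3: W B1 -> L1 hit  d=D]
4: R B1 -> L1 hit  d=D]
5: W B0 -> L0 miss  d=D]
6: R B3 -> L0 miss wb->B0  d=-]
7: W B3 -> L0 hit  d=D]
8: R B0 -> L0 miss wb->B3  d=-]
9: R B4 -> L1 miss wb->B1  d=-]
10: W B4 -> L1 hit  d=D]
11: W B1 -> L1 miss wb->B4  d=D]
12: W B1 -> L1 hit  d=D]
13: W B3 -> L0 miss  d=D]
14: R B5 -> L2 miss wb->B2  d=-]
15: R B4 -> L1 miss wb->B1  d=-]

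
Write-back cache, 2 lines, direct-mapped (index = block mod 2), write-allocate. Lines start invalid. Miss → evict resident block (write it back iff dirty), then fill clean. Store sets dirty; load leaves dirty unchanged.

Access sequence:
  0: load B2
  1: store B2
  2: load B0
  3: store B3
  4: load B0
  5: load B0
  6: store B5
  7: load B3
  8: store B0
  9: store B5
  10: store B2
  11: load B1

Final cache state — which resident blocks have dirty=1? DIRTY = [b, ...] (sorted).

DIRTY = [2]

0: R B2 → L0 miss [-]
1: W B2 → L0 hit [D]
2: R B0 → L0 miss wb→B2 [-]
3: W B3 → L1 miss [D]
4: R B0 → L0 hit [-]
5: R B0 → L0 hit [-]
6: W B5 → L1 miss wb→B3 [D]
7: R B3 → L1 miss wb→B5 [-]
8: W B0 → L0 hit [D]
9: W B5 → L1 miss [D]
10: W B2 → L0 miss wb→B0 [D]
11: R B1 → L1 miss wb→B5 [-]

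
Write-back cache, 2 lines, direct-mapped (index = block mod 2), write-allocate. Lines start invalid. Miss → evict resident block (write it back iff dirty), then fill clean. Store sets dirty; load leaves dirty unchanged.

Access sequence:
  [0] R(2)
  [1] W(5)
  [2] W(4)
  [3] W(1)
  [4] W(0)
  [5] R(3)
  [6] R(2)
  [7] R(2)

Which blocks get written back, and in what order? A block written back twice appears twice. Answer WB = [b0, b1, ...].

WB = [5, 4, 1, 0]

0: R B2 -> L0 miss  d=-]
1: W B5 -> L1 miss  d=D]
2: W B4 -> L0 miss  d=D]
3: W B1 -> L1 miss wb->B5  d=D]
4: W B0 -> L0 miss wb->B4  d=D]
5: R B3 -> L1 miss wb->B1  d=-]
6: R B2 -> L0 miss wb->B0  d=-]
7: R B2 -> L0 hit  d=-]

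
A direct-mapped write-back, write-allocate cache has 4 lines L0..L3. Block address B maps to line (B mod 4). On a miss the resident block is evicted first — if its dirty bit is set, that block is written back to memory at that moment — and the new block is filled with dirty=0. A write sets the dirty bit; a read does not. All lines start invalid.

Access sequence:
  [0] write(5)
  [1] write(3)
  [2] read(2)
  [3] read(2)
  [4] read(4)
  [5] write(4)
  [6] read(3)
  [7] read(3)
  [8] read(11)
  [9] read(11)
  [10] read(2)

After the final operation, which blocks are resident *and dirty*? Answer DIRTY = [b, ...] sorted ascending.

  0 | W B5 → L1 miss [D]
  1 | W B3 → L3 miss [D]
  2 | R B2 → L2 miss [-]
  3 | R B2 → L2 hit [-]
  4 | R B4 → L0 miss [-]
  5 | W B4 → L0 hit [D]
  6 | R B3 → L3 hit [D]
  7 | R B3 → L3 hit [D]
  8 | R B11 → L3 miss wb→B3 [-]
  9 | R B11 → L3 hit [-]
  10 | R B2 → L2 hit [-]

DIRTY = [4, 5]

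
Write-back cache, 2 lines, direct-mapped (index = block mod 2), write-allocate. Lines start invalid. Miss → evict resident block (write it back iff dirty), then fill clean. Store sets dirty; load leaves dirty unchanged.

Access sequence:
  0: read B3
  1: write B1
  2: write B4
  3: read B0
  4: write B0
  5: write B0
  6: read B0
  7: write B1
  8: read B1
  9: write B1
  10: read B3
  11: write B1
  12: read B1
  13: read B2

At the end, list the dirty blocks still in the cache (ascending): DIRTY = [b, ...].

0: R B3 → L1 miss [-]
1: W B1 → L1 miss [D]
2: W B4 → L0 miss [D]
3: R B0 → L0 miss wb→B4 [-]
4: W B0 → L0 hit [D]
5: W B0 → L0 hit [D]
6: R B0 → L0 hit [D]
7: W B1 → L1 hit [D]
8: R B1 → L1 hit [D]
9: W B1 → L1 hit [D]
10: R B3 → L1 miss wb→B1 [-]
11: W B1 → L1 miss [D]
12: R B1 → L1 hit [D]
13: R B2 → L0 miss wb→B0 [-]

DIRTY = [1]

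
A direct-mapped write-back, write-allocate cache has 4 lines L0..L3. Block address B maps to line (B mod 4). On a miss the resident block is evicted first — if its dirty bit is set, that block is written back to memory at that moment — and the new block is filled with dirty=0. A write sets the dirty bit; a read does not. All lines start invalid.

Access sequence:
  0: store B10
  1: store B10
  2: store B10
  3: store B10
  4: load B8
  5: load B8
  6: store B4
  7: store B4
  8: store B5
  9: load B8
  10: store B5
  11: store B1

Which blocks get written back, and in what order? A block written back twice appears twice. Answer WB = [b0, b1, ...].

WB = [4, 5]

0: W B10 → L2 miss [D]
1: W B10 → L2 hit [D]
2: W B10 → L2 hit [D]
3: W B10 → L2 hit [D]
4: R B8 → L0 miss [-]
5: R B8 → L0 hit [-]
6: W B4 → L0 miss [D]
7: W B4 → L0 hit [D]
8: W B5 → L1 miss [D]
9: R B8 → L0 miss wb→B4 [-]
10: W B5 → L1 hit [D]
11: W B1 → L1 miss wb→B5 [D]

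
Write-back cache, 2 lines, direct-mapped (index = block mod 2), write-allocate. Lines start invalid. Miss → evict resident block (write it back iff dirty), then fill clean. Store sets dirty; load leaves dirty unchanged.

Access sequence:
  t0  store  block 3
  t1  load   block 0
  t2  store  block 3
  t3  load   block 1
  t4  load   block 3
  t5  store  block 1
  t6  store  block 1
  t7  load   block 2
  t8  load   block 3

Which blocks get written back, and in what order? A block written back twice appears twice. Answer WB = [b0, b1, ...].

WB = [3, 1]

0: W B3 → L1 miss [D]
1: R B0 → L0 miss [-]
2: W B3 → L1 hit [D]
3: R B1 → L1 miss wb→B3 [-]
4: R B3 → L1 miss [-]
5: W B1 → L1 miss [D]
6: W B1 → L1 hit [D]
7: R B2 → L0 miss [-]
8: R B3 → L1 miss wb→B1 [-]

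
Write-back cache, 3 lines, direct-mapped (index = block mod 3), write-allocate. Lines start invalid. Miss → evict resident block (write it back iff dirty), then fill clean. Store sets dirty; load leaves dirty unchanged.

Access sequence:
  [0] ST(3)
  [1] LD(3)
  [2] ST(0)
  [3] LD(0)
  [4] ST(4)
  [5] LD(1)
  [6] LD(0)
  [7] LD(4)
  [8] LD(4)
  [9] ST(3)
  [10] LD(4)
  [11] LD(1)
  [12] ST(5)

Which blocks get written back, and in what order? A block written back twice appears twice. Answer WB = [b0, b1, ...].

  0 | W B3 → L0 miss [D]
  1 | R B3 → L0 hit [D]
  2 | W B0 → L0 miss wb→B3 [D]
  3 | R B0 → L0 hit [D]
  4 | W B4 → L1 miss [D]
  5 | R B1 → L1 miss wb→B4 [-]
  6 | R B0 → L0 hit [D]
  7 | R B4 → L1 miss [-]
  8 | R B4 → L1 hit [-]
  9 | W B3 → L0 miss wb→B0 [D]
  10 | R B4 → L1 hit [-]
  11 | R B1 → L1 miss [-]
  12 | W B5 → L2 miss [D]

WB = [3, 4, 0]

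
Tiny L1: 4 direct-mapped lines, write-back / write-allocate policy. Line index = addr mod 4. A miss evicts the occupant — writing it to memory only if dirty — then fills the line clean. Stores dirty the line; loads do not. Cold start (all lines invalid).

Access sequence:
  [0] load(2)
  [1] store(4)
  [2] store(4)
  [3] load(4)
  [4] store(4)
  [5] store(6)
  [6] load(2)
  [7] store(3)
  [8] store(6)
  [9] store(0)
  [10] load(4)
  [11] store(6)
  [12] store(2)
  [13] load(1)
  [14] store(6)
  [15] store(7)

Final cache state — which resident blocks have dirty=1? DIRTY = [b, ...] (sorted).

0: R B2 -> L2 miss  d=-]
1: W B4 -> L0 miss  d=D]
2: W B4 -> L0 hit  d=D]
3: R B4 -> L0 hit  d=D]
4: W B4 -> L0 hit  d=D]
5: W B6 -> L2 miss  d=D]
6: R B2 -> L2 miss wb->B6  d=-]
7: W B3 -> L3 miss  d=D]
8: W B6 -> L2 miss  d=D]
9: W B0 -> L0 miss wb->B4  d=D]
10: R B4 -> L0 miss wb->B0  d=-]
11: W B6 -> L2 hit  d=D]
12: W B2 -> L2 miss wb->B6  d=D]
13: R B1 -> L1 miss  d=-]
14: W B6 -> L2 miss wb->B2  d=D]
15: W B7 -> L3 miss wb->B3  d=D]

DIRTY = [6, 7]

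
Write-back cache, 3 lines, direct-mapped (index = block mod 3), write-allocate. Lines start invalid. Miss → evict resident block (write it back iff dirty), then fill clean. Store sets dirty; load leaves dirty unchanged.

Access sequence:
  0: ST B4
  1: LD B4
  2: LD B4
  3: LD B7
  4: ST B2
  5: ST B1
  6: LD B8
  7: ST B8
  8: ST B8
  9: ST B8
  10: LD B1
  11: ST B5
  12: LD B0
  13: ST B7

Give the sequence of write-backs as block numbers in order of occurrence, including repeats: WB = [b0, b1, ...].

WB = [4, 2, 8, 1]

0: W B4 → L1 miss [D]
1: R B4 → L1 hit [D]
2: R B4 → L1 hit [D]
3: R B7 → L1 miss wb→B4 [-]
4: W B2 → L2 miss [D]
5: W B1 → L1 miss [D]
6: R B8 → L2 miss wb→B2 [-]
7: W B8 → L2 hit [D]
8: W B8 → L2 hit [D]
9: W B8 → L2 hit [D]
10: R B1 → L1 hit [D]
11: W B5 → L2 miss wb→B8 [D]
12: R B0 → L0 miss [-]
13: W B7 → L1 miss wb→B1 [D]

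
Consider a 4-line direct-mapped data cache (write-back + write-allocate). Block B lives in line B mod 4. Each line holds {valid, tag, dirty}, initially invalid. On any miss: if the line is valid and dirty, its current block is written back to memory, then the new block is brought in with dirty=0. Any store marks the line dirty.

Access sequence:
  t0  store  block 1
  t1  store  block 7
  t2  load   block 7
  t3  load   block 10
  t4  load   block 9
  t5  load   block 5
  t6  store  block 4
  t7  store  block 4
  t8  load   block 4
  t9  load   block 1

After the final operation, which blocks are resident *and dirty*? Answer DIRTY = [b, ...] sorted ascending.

0: W B1 → L1 miss [D]
1: W B7 → L3 miss [D]
2: R B7 → L3 hit [D]
3: R B10 → L2 miss [-]
4: R B9 → L1 miss wb→B1 [-]
5: R B5 → L1 miss [-]
6: W B4 → L0 miss [D]
7: W B4 → L0 hit [D]
8: R B4 → L0 hit [D]
9: R B1 → L1 miss [-]

DIRTY = [4, 7]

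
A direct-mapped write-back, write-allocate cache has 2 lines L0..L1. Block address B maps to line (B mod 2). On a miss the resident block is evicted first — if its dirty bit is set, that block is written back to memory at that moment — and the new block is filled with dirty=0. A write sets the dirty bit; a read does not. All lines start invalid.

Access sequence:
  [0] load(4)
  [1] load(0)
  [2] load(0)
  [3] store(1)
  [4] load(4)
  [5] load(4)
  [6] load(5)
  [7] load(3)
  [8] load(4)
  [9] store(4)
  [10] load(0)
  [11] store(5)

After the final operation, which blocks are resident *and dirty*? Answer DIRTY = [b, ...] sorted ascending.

DIRTY = [5]

  0 | R B4 → L0 miss [-]
  1 | R B0 → L0 miss [-]
  2 | R B0 → L0 hit [-]
  3 | W B1 → L1 miss [D]
  4 | R B4 → L0 miss [-]
  5 | R B4 → L0 hit [-]
  6 | R B5 → L1 miss wb→B1 [-]
  7 | R B3 → L1 miss [-]
  8 | R B4 → L0 hit [-]
  9 | W B4 → L0 hit [D]
  10 | R B0 → L0 miss wb→B4 [-]
  11 | W B5 → L1 miss [D]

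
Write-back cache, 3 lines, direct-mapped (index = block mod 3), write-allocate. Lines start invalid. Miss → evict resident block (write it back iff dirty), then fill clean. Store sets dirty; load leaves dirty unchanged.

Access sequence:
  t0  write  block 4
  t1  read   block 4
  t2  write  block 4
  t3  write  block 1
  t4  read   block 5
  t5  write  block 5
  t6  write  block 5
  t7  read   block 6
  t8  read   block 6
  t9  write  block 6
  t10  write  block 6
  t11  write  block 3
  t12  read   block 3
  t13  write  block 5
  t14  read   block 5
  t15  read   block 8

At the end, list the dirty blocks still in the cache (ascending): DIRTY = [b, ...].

DIRTY = [1, 3]

  0 | W B4 → L1 miss [D]
  1 | R B4 → L1 hit [D]
  2 | W B4 → L1 hit [D]
  3 | W B1 → L1 miss wb→B4 [D]
  4 | R B5 → L2 miss [-]
  5 | W B5 → L2 hit [D]
  6 | W B5 → L2 hit [D]
  7 | R B6 → L0 miss [-]
  8 | R B6 → L0 hit [-]
  9 | W B6 → L0 hit [D]
  10 | W B6 → L0 hit [D]
  11 | W B3 → L0 miss wb→B6 [D]
  12 | R B3 → L0 hit [D]
  13 | W B5 → L2 hit [D]
  14 | R B5 → L2 hit [D]
  15 | R B8 → L2 miss wb→B5 [-]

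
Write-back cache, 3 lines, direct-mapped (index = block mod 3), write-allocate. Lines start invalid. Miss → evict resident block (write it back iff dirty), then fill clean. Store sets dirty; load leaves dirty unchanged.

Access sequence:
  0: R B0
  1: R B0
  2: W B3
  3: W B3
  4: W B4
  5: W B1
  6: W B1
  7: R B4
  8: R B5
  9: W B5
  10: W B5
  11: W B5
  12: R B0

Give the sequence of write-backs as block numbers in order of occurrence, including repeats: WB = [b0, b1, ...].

0: R B0 → L0 miss [-]
1: R B0 → L0 hit [-]
2: W B3 → L0 miss [D]
3: W B3 → L0 hit [D]
4: W B4 → L1 miss [D]
5: W B1 → L1 miss wb→B4 [D]
6: W B1 → L1 hit [D]
7: R B4 → L1 miss wb→B1 [-]
8: R B5 → L2 miss [-]
9: W B5 → L2 hit [D]
10: W B5 → L2 hit [D]
11: W B5 → L2 hit [D]
12: R B0 → L0 miss wb→B3 [-]

WB = [4, 1, 3]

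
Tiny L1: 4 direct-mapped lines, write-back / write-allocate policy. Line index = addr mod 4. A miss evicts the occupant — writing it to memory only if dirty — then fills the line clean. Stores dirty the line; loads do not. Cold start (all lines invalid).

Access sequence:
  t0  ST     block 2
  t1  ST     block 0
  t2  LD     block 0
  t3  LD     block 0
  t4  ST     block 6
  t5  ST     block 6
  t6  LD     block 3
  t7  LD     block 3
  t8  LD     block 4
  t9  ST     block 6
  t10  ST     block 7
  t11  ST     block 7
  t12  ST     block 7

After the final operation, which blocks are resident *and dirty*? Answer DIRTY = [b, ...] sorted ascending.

0: W B2 -> L2 miss  d=D]
1: W B0 -> L0 miss  d=D]
2: R B0 -> L0 hit  d=D]
3: R B0 -> L0 hit  d=D]
4: W B6 -> L2 miss wb->B2  d=D]
5: W B6 -> L2 hit  d=D]
6: R B3 -> L3 miss  d=-]
7: R B3 -> L3 hit  d=-]
8: R B4 -> L0 miss wb->B0  d=-]
9: W B6 -> L2 hit  d=D]
10: W B7 -> L3 miss  d=D]
11: W B7 -> L3 hit  d=D]
12: W B7 -> L3 hit  d=D]

DIRTY = [6, 7]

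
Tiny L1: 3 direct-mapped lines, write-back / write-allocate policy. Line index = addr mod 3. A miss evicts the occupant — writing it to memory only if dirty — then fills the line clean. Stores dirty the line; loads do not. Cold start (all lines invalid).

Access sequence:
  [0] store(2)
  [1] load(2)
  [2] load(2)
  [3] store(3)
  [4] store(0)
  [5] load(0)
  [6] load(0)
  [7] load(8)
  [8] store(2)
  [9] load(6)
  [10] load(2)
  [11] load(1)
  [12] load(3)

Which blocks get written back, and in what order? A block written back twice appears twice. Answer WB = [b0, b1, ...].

0: W B2 -> L2 miss  d=D]
1: R B2 -> L2 hit  d=D]
2: R B2 -> L2 hit  d=D]
3: W B3 -> L0 miss  d=D]
4: W B0 -> L0 miss wb->B3  d=D]
5: R B0 -> L0 hit  d=D]
6: R B0 -> L0 hit  d=D]
7: R B8 -> L2 miss wb->B2  d=-]
8: W B2 -> L2 miss  d=D]
9: R B6 -> L0 miss wb->B0  d=-]
10: R B2 -> L2 hit  d=D]
11: R B1 -> L1 miss  d=-]
12: R B3 -> L0 miss  d=-]

WB = [3, 2, 0]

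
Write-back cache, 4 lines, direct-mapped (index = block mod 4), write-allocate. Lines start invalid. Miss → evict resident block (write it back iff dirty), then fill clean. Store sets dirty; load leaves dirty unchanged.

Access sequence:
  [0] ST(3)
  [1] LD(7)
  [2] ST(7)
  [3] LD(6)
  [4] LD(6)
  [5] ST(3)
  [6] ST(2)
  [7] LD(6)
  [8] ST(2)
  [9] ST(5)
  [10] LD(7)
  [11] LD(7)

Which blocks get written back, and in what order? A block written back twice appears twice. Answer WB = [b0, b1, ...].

WB = [3, 7, 2, 3]

0: W B3 → L3 miss [D]
1: R B7 → L3 miss wb→B3 [-]
2: W B7 → L3 hit [D]
3: R B6 → L2 miss [-]
4: R B6 → L2 hit [-]
5: W B3 → L3 miss wb→B7 [D]
6: W B2 → L2 miss [D]
7: R B6 → L2 miss wb→B2 [-]
8: W B2 → L2 miss [D]
9: W B5 → L1 miss [D]
10: R B7 → L3 miss wb→B3 [-]
11: R B7 → L3 hit [-]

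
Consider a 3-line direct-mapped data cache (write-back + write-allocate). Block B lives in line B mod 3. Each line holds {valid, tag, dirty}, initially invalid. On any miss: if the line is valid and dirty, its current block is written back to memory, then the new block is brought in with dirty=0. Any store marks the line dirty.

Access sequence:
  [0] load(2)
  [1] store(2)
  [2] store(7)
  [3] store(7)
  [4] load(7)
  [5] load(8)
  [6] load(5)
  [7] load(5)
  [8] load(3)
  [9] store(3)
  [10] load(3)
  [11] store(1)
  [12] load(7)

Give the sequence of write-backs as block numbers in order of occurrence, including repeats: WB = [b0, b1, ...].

WB = [2, 7, 1]

  0 | R B2 → L2 miss [-]
  1 | W B2 → L2 hit [D]
  2 | W B7 → L1 miss [D]
  3 | W B7 → L1 hit [D]
  4 | R B7 → L1 hit [D]
  5 | R B8 → L2 miss wb→B2 [-]
  6 | R B5 → L2 miss [-]
  7 | R B5 → L2 hit [-]
  8 | R B3 → L0 miss [-]
  9 | W B3 → L0 hit [D]
  10 | R B3 → L0 hit [D]
  11 | W B1 → L1 miss wb→B7 [D]
  12 | R B7 → L1 miss wb→B1 [-]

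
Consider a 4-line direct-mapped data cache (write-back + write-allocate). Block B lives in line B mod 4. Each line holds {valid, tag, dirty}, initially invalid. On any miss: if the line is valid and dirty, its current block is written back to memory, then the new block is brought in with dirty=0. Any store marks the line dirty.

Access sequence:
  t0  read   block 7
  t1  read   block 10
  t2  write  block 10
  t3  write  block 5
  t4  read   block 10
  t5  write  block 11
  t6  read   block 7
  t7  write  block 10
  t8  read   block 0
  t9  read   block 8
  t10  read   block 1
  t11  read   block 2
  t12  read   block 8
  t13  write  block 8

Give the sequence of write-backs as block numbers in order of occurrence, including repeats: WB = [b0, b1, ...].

0: R B7 → L3 miss [-]
1: R B10 → L2 miss [-]
2: W B10 → L2 hit [D]
3: W B5 → L1 miss [D]
4: R B10 → L2 hit [D]
5: W B11 → L3 miss [D]
6: R B7 → L3 miss wb→B11 [-]
7: W B10 → L2 hit [D]
8: R B0 → L0 miss [-]
9: R B8 → L0 miss [-]
10: R B1 → L1 miss wb→B5 [-]
11: R B2 → L2 miss wb→B10 [-]
12: R B8 → L0 hit [-]
13: W B8 → L0 hit [D]

WB = [11, 5, 10]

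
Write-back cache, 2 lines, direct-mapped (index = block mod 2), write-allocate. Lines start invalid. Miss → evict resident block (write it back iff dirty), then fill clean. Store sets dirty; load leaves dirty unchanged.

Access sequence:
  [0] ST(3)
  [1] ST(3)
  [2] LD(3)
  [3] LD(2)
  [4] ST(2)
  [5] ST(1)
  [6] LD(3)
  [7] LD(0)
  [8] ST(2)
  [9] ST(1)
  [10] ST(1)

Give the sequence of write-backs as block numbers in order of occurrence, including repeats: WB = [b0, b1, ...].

WB = [3, 1, 2]

  0 | W B3 → L1 miss [D]
  1 | W B3 → L1 hit [D]
  2 | R B3 → L1 hit [D]
  3 | R B2 → L0 miss [-]
  4 | W B2 → L0 hit [D]
  5 | W B1 → L1 miss wb→B3 [D]
  6 | R B3 → L1 miss wb→B1 [-]
  7 | R B0 → L0 miss wb→B2 [-]
  8 | W B2 → L0 miss [D]
  9 | W B1 → L1 miss [D]
  10 | W B1 → L1 hit [D]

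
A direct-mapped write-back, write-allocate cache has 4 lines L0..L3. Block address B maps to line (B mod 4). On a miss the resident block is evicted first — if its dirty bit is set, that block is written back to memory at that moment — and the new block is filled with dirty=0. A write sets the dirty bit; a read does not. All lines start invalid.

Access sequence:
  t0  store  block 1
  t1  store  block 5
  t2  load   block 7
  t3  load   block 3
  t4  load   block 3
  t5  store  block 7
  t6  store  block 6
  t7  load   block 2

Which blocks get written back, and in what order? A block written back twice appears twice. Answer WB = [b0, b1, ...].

0: W B1 -> L1 miss  d=D]
1: W B5 -> L1 miss wb->B1  d=D]
2: R B7 -> L3 miss  d=-]
3: R B3 -> L3 miss  d=-]
4: R B3 -> L3 hit  d=-]
5: W B7 -> L3 miss  d=D]
6: W B6 -> L2 miss  d=D]
7: R B2 -> L2 miss wb->B6  d=-]

WB = [1, 6]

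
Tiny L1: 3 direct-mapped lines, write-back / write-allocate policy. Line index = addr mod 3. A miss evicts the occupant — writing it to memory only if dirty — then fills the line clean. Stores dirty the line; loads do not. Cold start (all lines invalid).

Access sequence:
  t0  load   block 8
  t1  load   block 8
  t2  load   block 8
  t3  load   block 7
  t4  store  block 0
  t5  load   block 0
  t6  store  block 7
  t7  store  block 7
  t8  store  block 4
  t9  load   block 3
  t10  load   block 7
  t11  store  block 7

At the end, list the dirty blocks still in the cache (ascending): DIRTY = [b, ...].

0: R B8 -> L2 miss  d=-]
1: R B8 -> L2 hit  d=-]
2: R B8 -> L2 hit  d=-]
3: R B7 -> L1 miss  d=-]
4: W B0 -> L0 miss  d=D]
5: R B0 -> L0 hit  d=D]
6: W B7 -> L1 hit  d=D]
7: W B7 -> L1 hit  d=D]
8: W B4 -> L1 miss wb->B7  d=D]
9: R B3 -> L0 miss wb->B0  d=-]
10: R B7 -> L1 miss wb->B4  d=-]
11: W B7 -> L1 hit  d=D]

DIRTY = [7]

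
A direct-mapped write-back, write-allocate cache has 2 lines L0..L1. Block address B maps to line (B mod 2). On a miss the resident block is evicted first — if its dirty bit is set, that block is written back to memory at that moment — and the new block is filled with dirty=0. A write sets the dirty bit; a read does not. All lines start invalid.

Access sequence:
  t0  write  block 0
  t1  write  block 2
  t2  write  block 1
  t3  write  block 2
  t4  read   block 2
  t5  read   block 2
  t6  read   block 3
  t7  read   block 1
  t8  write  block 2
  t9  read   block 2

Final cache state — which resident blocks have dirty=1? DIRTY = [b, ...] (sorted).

0: W B0 -> L0 miss  d=D]
1: W B2 -> L0 miss wb->B0  d=D]
2: W B1 -> L1 miss  d=D]
3: W B2 -> L0 hit  d=D]
4: R B2 -> L0 hit  d=D]
5: R B2 -> L0 hit  d=D]
6: R B3 -> L1 miss wb->B1  d=-]
7: R B1 -> L1 miss  d=-]
8: W B2 -> L0 hit  d=D]
9: R B2 -> L0 hit  d=D]

DIRTY = [2]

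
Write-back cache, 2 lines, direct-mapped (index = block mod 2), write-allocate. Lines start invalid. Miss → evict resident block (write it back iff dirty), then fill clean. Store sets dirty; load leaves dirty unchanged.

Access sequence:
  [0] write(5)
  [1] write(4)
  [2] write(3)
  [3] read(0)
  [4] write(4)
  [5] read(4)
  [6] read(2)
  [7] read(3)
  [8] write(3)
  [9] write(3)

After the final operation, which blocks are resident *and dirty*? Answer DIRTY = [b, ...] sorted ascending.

DIRTY = [3]

0: W B5 -> L1 miss  d=D]
1: W B4 -> L0 miss  d=D]
2: W B3 -> L1 miss wb->B5  d=D]
3: R B0 -> L0 miss wb->B4  d=-]
4: W B4 -> L0 miss  d=D]
5: R B4 -> L0 hit  d=D]
6: R B2 -> L0 miss wb->B4  d=-]
7: R B3 -> L1 hit  d=D]
8: W B3 -> L1 hit  d=D]
9: W B3 -> L1 hit  d=D]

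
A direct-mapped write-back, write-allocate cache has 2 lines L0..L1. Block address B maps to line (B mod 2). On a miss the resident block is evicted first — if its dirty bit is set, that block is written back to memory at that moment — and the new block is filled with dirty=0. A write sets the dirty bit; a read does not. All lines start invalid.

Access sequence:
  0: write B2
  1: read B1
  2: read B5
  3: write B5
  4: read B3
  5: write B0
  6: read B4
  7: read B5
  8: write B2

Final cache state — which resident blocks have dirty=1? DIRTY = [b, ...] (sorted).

DIRTY = [2]

  0 | W B2 → L0 miss [D]
  1 | R B1 → L1 miss [-]
  2 | R B5 → L1 miss [-]
  3 | W B5 → L1 hit [D]
  4 | R B3 → L1 miss wb→B5 [-]
  5 | W B0 → L0 miss wb→B2 [D]
  6 | R B4 → L0 miss wb→B0 [-]
  7 | R B5 → L1 miss [-]
  8 | W B2 → L0 miss [D]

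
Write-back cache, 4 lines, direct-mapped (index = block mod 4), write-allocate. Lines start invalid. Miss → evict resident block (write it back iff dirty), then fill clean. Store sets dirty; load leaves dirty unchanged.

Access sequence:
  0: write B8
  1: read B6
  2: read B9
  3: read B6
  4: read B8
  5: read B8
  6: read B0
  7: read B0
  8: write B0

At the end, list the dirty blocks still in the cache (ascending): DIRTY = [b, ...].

0: W B8 -> L0 miss  d=D]
1: R B6 -> L2 miss  d=-]
2: R B9 -> L1 miss  d=-]
3: R B6 -> L2 hit  d=-]
4: R B8 -> L0 hit  d=D]
5: R B8 -> L0 hit  d=D]
6: R B0 -> L0 miss wb->B8  d=-]
7: R B0 -> L0 hit  d=-]
8: W B0 -> L0 hit  d=D]

DIRTY = [0]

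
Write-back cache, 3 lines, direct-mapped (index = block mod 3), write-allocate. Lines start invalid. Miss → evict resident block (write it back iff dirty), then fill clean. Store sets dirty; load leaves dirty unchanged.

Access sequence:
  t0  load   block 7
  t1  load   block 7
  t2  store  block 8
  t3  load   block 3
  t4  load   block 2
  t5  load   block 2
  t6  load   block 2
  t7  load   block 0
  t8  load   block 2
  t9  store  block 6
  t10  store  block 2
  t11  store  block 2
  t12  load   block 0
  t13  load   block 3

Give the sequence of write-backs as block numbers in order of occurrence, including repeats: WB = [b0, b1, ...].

WB = [8, 6]

0: R B7 → L1 miss [-]
1: R B7 → L1 hit [-]
2: W B8 → L2 miss [D]
3: R B3 → L0 miss [-]
4: R B2 → L2 miss wb→B8 [-]
5: R B2 → L2 hit [-]
6: R B2 → L2 hit [-]
7: R B0 → L0 miss [-]
8: R B2 → L2 hit [-]
9: W B6 → L0 miss [D]
10: W B2 → L2 hit [D]
11: W B2 → L2 hit [D]
12: R B0 → L0 miss wb→B6 [-]
13: R B3 → L0 miss [-]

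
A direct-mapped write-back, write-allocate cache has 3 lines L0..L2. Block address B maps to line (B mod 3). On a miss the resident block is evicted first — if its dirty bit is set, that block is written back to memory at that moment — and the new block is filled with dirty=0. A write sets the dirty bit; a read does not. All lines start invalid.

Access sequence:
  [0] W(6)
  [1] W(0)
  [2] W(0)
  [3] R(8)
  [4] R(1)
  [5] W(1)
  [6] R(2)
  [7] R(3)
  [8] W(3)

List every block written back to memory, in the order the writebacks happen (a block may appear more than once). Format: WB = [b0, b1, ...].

WB = [6, 0]

0: W B6 -> L0 miss  d=D]
1: W B0 -> L0 miss wb->B6  d=D]
2: W B0 -> L0 hit  d=D]
3: R B8 -> L2 miss  d=-]
4: R B1 -> L1 miss  d=-]
5: W B1 -> L1 hit  d=D]
6: R B2 -> L2 miss  d=-]
7: R B3 -> L0 miss wb->B0  d=-]
8: W B3 -> L0 hit  d=D]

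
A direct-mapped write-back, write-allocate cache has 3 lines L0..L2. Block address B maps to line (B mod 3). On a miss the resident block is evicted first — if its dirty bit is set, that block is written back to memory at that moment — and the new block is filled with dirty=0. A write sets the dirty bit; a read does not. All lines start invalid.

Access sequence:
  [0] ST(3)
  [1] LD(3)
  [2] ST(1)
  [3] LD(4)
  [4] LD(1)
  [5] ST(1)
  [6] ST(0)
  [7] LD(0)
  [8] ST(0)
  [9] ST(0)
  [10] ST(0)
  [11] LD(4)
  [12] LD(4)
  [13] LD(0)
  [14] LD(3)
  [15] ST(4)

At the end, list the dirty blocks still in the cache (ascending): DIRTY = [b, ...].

  0 | W B3 → L0 miss [D]
  1 | R B3 → L0 hit [D]
  2 | W B1 → L1 miss [D]
  3 | R B4 → L1 miss wb→B1 [-]
  4 | R B1 → L1 miss [-]
  5 | W B1 → L1 hit [D]
  6 | W B0 → L0 miss wb→B3 [D]
  7 | R B0 → L0 hit [D]
  8 | W B0 → L0 hit [D]
  9 | W B0 → L0 hit [D]
  10 | W B0 → L0 hit [D]
  11 | R B4 → L1 miss wb→B1 [-]
  12 | R B4 → L1 hit [-]
  13 | R B0 → L0 hit [D]
  14 | R B3 → L0 miss wb→B0 [-]
  15 | W B4 → L1 hit [D]

DIRTY = [4]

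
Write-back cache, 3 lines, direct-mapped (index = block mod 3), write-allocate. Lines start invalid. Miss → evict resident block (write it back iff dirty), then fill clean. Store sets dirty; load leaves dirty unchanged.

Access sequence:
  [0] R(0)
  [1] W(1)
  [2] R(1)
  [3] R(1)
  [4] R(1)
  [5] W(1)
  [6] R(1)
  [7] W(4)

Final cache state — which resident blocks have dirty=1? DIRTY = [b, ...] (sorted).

  0 | R B0 → L0 miss [-]
  1 | W B1 → L1 miss [D]
  2 | R B1 → L1 hit [D]
  3 | R B1 → L1 hit [D]
  4 | R B1 → L1 hit [D]
  5 | W B1 → L1 hit [D]
  6 | R B1 → L1 hit [D]
  7 | W B4 → L1 miss wb→B1 [D]

DIRTY = [4]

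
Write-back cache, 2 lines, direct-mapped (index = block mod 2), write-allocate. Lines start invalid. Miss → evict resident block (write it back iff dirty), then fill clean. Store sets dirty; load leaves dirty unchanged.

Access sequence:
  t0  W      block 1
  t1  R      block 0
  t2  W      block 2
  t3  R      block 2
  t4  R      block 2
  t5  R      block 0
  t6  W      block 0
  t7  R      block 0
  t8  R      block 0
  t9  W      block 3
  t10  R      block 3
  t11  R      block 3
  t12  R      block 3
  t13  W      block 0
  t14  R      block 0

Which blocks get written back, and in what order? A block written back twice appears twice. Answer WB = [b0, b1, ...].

0: W B1 → L1 miss [D]
1: R B0 → L0 miss [-]
2: W B2 → L0 miss [D]
3: R B2 → L0 hit [D]
4: R B2 → L0 hit [D]
5: R B0 → L0 miss wb→B2 [-]
6: W B0 → L0 hit [D]
7: R B0 → L0 hit [D]
8: R B0 → L0 hit [D]
9: W B3 → L1 miss wb→B1 [D]
10: R B3 → L1 hit [D]
11: R B3 → L1 hit [D]
12: R B3 → L1 hit [D]
13: W B0 → L0 hit [D]
14: R B0 → L0 hit [D]

WB = [2, 1]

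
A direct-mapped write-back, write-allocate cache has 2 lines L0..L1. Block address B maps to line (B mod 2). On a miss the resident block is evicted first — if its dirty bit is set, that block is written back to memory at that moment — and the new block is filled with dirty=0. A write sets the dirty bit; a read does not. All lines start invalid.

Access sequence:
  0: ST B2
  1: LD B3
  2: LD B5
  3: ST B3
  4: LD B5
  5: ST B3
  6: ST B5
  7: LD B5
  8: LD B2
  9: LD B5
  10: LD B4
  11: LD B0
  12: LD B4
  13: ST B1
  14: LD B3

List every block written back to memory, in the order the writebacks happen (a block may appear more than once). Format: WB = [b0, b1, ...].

WB = [3, 3, 2, 5, 1]

  0 | W B2 → L0 miss [D]
  1 | R B3 → L1 miss [-]
  2 | R B5 → L1 miss [-]
  3 | W B3 → L1 miss [D]
  4 | R B5 → L1 miss wb→B3 [-]
  5 | W B3 → L1 miss [D]
  6 | W B5 → L1 miss wb→B3 [D]
  7 | R B5 → L1 hit [D]
  8 | R B2 → L0 hit [D]
  9 | R B5 → L1 hit [D]
  10 | R B4 → L0 miss wb→B2 [-]
  11 | R B0 → L0 miss [-]
  12 | R B4 → L0 miss [-]
  13 | W B1 → L1 miss wb→B5 [D]
  14 | R B3 → L1 miss wb→B1 [-]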